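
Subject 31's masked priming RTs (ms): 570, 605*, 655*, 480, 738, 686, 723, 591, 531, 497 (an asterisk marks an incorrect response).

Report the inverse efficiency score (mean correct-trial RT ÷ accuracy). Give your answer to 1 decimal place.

752.5 ms

Correct trials (n=8): 570, 480, 738, 686, 723, 591, 531, 497
Mean correct RT = 4816/8 = 602.0000 ms
Proportion correct = 8/10
IES = 602.0000 / (8/10) = 752.500 ms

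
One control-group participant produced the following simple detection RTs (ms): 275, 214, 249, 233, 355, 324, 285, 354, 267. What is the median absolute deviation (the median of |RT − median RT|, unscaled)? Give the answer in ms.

Sorted: 214, 233, 249, 267, 275, 285, 324, 354, 355 → median = 275
|x − 275|: 0, 61, 26, 42, 80, 49, 10, 79, 8
Sorted deviations: 0, 8, 10, 26, 42, 49, 61, 79, 80 → MAD = 42

42 ms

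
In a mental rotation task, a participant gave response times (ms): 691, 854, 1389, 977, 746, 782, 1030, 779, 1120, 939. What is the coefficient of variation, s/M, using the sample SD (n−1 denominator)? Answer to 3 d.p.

n = 10, Σ = 9307, M = 930.7000
Σ(x−M)² = 400524.100; s = √(400524.100/9) = 210.9566
CV = 210.9566 / 930.7000 = 0.22666

0.227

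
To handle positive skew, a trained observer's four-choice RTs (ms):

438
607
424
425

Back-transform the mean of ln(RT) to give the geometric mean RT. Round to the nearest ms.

468 ms

ln(RT): 6.0822, 6.4085, 6.0497, 6.0521
Mean ln(RT) = 24.5926/4 = 6.14814
Geometric mean = exp(6.14814) = 467.85 ms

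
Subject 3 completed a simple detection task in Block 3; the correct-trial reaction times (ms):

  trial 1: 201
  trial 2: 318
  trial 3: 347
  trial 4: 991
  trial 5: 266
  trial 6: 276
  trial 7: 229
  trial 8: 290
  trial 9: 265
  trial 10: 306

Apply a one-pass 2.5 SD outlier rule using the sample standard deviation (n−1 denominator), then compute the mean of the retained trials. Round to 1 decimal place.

n = 10, ΣRT = 3489, M = 348.900
Σ(x−M)² = 474036.90; s = √(474036.90/9) = 229.501
Cutoffs: 348.900 ± 2.5·229.501 → [-224.9, 922.7]
Outside: 991 → excluded.
Retained (n=9): Σ = 2498, mean = 2498/9 = 277.556

277.6 ms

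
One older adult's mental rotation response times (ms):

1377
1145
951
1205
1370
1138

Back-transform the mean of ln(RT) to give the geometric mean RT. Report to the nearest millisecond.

1188 ms

ln(RT): 7.2277, 7.0432, 6.8575, 7.0942, 7.2226, 7.0370
Mean ln(RT) = 42.4822/6 = 7.08036
Geometric mean = exp(7.08036) = 1188.40 ms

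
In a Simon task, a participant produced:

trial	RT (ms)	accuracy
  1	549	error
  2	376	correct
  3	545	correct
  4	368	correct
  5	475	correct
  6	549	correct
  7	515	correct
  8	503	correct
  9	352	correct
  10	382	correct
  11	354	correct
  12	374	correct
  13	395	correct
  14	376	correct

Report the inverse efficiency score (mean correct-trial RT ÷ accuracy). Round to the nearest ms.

Correct trials (n=13): 376, 545, 368, 475, 549, 515, 503, 352, 382, 354, 374, 395, 376
Mean correct RT = 5564/13 = 428.0000 ms
Proportion correct = 13/14
IES = 428.0000 / (13/14) = 460.923 ms

461 ms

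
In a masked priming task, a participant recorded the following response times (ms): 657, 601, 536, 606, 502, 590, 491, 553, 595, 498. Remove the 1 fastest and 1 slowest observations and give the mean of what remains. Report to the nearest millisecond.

Sorted: 491, 498, 502, 536, 553, 590, 595, 601, 606, 657
Drop lowest 1 (491) and highest 1 (657)
Remaining (n=8): Σ = 4481, mean = 4481/8 = 560.125

560 ms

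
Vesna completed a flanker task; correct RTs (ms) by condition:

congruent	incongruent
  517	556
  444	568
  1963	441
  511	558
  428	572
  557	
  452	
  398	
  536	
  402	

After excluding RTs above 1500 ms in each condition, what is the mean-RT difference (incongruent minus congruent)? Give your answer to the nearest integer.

67 ms

congruent: exclude 1963
M(congruent) = 4245/9 = 471.667
M(incongruent) = 2695/5 = 539.000
Difference = 539.000 − 471.667 = 67.333 ms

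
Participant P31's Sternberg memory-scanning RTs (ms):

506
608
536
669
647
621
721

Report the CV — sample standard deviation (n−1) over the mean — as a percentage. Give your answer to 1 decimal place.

12.1%

n = 7, Σ = 4308, M = 615.4286
Σ(x−M)² = 33381.714; s = √(33381.714/6) = 74.5897
CV = 74.5897 / 615.4286 = 0.12120 = 12.120%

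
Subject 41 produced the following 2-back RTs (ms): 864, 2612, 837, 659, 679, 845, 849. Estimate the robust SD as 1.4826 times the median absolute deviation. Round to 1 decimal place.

Sorted: 659, 679, 837, 845, 849, 864, 2612 → median = 845
|x − 845| sorted: 0, 4, 8, 19, 166, 186, 1767 → MAD = 19
Robust SD ≈ 1.4826 × 19 = 28.169

28.2 ms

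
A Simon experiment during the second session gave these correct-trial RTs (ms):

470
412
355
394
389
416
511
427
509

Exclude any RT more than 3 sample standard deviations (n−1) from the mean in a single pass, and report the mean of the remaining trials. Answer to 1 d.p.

431.4 ms

n = 9, ΣRT = 3883, M = 431.444
Σ(x−M)² = 23514.22; s = √(23514.22/8) = 54.215
Cutoffs: 431.444 ± 3·54.215 → [268.8, 594.1]
No RTs fall outside the cutoffs; all 9 retained. Mean = 3883/9 = 431.444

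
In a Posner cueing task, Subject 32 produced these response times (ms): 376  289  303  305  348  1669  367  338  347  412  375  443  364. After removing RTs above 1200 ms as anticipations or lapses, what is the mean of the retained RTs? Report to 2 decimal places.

355.58 ms

Excluded: 1669
Retained (n=12): Σ = 4267
Mean = 4267/12 = 355.5833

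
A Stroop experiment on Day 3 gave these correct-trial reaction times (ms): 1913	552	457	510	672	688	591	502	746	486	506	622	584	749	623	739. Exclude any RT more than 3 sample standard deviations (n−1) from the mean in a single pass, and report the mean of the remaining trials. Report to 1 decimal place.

n = 16, ΣRT = 10940, M = 683.750
Σ(x−M)² = 1751149.00; s = √(1751149.00/15) = 341.677
Cutoffs: 683.750 ± 3·341.677 → [-341.3, 1708.8]
Outside: 1913 → excluded.
Retained (n=15): Σ = 9027, mean = 9027/15 = 601.800

601.8 ms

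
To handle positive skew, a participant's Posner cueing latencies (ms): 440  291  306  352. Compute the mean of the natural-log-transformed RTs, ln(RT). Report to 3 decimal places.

5.837

ln(RT): 6.0868, 5.6733, 5.7236, 5.8636
Σ ln(RT) = 23.3473
Mean = 23.3473/4 = 5.83683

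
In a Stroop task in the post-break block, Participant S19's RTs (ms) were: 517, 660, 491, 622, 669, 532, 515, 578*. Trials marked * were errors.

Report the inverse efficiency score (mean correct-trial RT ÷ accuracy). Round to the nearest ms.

654 ms

Correct trials (n=7): 517, 660, 491, 622, 669, 532, 515
Mean correct RT = 4006/7 = 572.2857 ms
Proportion correct = 7/8
IES = 572.2857 / (7/8) = 654.041 ms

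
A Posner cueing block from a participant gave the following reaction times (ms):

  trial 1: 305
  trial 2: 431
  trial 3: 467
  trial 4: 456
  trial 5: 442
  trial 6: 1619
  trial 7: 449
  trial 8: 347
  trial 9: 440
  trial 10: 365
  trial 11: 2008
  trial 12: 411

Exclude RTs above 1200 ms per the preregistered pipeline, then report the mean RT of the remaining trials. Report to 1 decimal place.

Excluded: 1619, 2008
Retained (n=10): Σ = 4113
Mean = 4113/10 = 411.3000

411.3 ms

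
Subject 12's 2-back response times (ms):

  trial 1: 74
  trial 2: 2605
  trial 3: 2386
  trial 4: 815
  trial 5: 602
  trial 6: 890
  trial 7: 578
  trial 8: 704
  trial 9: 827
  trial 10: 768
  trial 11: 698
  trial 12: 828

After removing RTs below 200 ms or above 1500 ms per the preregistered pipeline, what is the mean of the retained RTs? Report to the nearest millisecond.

Excluded: 74, 2386, 2605
Retained (n=9): Σ = 6710
Mean = 6710/9 = 745.5556

746 ms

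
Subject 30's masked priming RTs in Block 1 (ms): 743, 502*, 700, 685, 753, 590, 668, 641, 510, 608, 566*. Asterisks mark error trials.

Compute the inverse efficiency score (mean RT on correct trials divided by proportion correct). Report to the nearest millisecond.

801 ms

Correct trials (n=9): 743, 700, 685, 753, 590, 668, 641, 510, 608
Mean correct RT = 5898/9 = 655.3333 ms
Proportion correct = 9/11
IES = 655.3333 / (9/11) = 800.963 ms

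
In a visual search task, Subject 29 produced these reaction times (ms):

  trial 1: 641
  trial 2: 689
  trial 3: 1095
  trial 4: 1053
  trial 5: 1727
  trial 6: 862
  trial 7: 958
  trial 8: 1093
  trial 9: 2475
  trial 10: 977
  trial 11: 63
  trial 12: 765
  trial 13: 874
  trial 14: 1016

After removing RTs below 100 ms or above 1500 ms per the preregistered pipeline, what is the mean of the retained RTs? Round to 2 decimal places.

911.18 ms

Excluded: 63, 1727, 2475
Retained (n=11): Σ = 10023
Mean = 10023/11 = 911.1818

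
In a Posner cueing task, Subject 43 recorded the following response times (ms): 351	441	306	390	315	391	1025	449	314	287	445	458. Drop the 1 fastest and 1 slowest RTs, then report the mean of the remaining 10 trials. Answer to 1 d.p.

Sorted: 287, 306, 314, 315, 351, 390, 391, 441, 445, 449, 458, 1025
Drop lowest 1 (287) and highest 1 (1025)
Remaining (n=10): Σ = 3860, mean = 3860/10 = 386.000

386.0 ms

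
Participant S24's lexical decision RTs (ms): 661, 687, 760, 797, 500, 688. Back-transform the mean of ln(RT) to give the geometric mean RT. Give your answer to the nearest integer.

ln(RT): 6.4938, 6.5323, 6.6333, 6.6809, 6.2146, 6.5338
Mean ln(RT) = 39.0887/6 = 6.51478
Geometric mean = exp(6.51478) = 675.04 ms

675 ms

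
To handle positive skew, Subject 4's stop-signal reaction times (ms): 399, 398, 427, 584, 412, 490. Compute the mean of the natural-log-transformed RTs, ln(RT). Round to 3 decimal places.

6.103

ln(RT): 5.9890, 5.9865, 6.0568, 6.3699, 6.0210, 6.1944
Σ ln(RT) = 36.6175
Mean = 36.6175/6 = 6.10292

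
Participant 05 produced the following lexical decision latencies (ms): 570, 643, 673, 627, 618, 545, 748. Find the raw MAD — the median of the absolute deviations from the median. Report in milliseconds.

46 ms

Sorted: 545, 570, 618, 627, 643, 673, 748 → median = 627
|x − 627|: 57, 16, 46, 0, 9, 82, 121
Sorted deviations: 0, 9, 16, 46, 57, 82, 121 → MAD = 46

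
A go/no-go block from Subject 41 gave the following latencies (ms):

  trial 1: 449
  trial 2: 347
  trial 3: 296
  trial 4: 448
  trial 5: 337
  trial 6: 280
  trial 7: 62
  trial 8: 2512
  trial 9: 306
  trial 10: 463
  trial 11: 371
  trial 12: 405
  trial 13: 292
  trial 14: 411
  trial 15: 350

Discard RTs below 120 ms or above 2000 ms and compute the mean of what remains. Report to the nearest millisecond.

Excluded: 62, 2512
Retained (n=13): Σ = 4755
Mean = 4755/13 = 365.7692

366 ms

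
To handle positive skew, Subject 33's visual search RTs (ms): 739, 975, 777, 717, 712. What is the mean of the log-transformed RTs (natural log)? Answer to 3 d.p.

6.657

ln(RT): 6.6053, 6.8824, 6.6554, 6.5751, 6.5681
Σ ln(RT) = 33.2863
Mean = 33.2863/5 = 6.65727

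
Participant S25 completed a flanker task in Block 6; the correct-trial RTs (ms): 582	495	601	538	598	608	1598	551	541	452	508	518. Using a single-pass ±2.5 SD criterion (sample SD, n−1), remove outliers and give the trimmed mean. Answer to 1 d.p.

544.7 ms

n = 12, ΣRT = 7590, M = 632.500
Σ(x−M)² = 1041565.00; s = √(1041565.00/11) = 307.714
Cutoffs: 632.500 ± 2.5·307.714 → [-136.8, 1401.8]
Outside: 1598 → excluded.
Retained (n=11): Σ = 5992, mean = 5992/11 = 544.727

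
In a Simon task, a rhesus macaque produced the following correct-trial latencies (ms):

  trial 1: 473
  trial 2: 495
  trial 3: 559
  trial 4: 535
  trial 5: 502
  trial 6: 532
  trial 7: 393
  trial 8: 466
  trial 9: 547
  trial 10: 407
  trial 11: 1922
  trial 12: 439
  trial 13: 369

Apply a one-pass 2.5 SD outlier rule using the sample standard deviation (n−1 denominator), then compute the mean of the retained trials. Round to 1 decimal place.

n = 13, ΣRT = 7639, M = 587.615
Σ(x−M)² = 1973123.08; s = √(1973123.08/12) = 405.496
Cutoffs: 587.615 ± 2.5·405.496 → [-426.1, 1601.4]
Outside: 1922 → excluded.
Retained (n=12): Σ = 5717, mean = 5717/12 = 476.417

476.4 ms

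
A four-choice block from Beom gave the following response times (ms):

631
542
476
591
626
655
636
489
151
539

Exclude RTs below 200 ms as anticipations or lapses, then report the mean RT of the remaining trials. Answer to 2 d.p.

Excluded: 151
Retained (n=9): Σ = 5185
Mean = 5185/9 = 576.1111

576.11 ms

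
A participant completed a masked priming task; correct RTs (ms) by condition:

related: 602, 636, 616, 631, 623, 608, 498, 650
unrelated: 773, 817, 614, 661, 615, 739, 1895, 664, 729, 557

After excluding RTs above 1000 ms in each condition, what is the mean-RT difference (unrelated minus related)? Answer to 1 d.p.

77.4 ms

unrelated: exclude 1895
M(related) = 4864/8 = 608.000
M(unrelated) = 6169/9 = 685.444
Difference = 685.444 − 608.000 = 77.444 ms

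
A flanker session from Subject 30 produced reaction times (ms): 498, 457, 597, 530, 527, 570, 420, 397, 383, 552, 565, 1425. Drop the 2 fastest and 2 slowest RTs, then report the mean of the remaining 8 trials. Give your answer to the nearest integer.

Sorted: 383, 397, 420, 457, 498, 527, 530, 552, 565, 570, 597, 1425
Drop lowest 2 (383, 397) and highest 2 (597, 1425)
Remaining (n=8): Σ = 4119, mean = 4119/8 = 514.875

515 ms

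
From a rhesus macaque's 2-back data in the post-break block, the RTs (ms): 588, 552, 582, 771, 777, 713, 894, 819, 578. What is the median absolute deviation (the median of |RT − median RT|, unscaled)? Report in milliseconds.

Sorted: 552, 578, 582, 588, 713, 771, 777, 819, 894 → median = 713
|x − 713|: 125, 161, 131, 58, 64, 0, 181, 106, 135
Sorted deviations: 0, 58, 64, 106, 125, 131, 135, 161, 181 → MAD = 125

125 ms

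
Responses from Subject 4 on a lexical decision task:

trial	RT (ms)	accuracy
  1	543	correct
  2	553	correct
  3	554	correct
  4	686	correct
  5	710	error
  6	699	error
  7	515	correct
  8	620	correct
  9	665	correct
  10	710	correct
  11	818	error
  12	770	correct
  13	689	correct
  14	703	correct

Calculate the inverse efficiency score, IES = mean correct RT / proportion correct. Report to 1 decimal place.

Correct trials (n=11): 543, 553, 554, 686, 515, 620, 665, 710, 770, 689, 703
Mean correct RT = 7008/11 = 637.0909 ms
Proportion correct = 11/14
IES = 637.0909 / (11/14) = 810.843 ms

810.8 ms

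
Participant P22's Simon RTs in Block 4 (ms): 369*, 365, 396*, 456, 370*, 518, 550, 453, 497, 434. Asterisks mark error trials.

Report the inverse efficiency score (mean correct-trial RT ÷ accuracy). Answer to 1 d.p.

668.0 ms

Correct trials (n=7): 365, 456, 518, 550, 453, 497, 434
Mean correct RT = 3273/7 = 467.5714 ms
Proportion correct = 7/10
IES = 467.5714 / (7/10) = 667.959 ms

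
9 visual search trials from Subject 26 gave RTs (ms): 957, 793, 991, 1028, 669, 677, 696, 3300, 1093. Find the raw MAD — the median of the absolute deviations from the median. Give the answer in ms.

Sorted: 669, 677, 696, 793, 957, 991, 1028, 1093, 3300 → median = 957
|x − 957|: 0, 164, 34, 71, 288, 280, 261, 2343, 136
Sorted deviations: 0, 34, 71, 136, 164, 261, 280, 288, 2343 → MAD = 164

164 ms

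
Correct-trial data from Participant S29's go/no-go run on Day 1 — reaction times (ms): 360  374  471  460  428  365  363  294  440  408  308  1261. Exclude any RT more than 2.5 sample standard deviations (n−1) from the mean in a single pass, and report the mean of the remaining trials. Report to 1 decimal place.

388.3 ms

n = 12, ΣRT = 5532, M = 461.000
Σ(x−M)² = 732328.00; s = √(732328.00/11) = 258.022
Cutoffs: 461.000 ± 2.5·258.022 → [-184.1, 1106.1]
Outside: 1261 → excluded.
Retained (n=11): Σ = 4271, mean = 4271/11 = 388.273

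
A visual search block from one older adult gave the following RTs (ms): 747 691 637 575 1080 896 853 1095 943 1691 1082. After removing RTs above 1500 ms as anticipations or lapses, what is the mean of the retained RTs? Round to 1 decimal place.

859.9 ms

Excluded: 1691
Retained (n=10): Σ = 8599
Mean = 8599/10 = 859.9000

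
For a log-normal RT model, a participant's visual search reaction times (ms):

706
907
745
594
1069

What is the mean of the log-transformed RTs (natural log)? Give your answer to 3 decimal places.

6.669

ln(RT): 6.5596, 6.8101, 6.6134, 6.3869, 6.9745
Σ ln(RT) = 33.3445
Mean = 33.3445/5 = 6.66890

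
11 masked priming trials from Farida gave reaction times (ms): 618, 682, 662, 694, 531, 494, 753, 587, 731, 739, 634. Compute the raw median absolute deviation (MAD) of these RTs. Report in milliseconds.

Sorted: 494, 531, 587, 618, 634, 662, 682, 694, 731, 739, 753 → median = 662
|x − 662|: 44, 20, 0, 32, 131, 168, 91, 75, 69, 77, 28
Sorted deviations: 0, 20, 28, 32, 44, 69, 75, 77, 91, 131, 168 → MAD = 69

69 ms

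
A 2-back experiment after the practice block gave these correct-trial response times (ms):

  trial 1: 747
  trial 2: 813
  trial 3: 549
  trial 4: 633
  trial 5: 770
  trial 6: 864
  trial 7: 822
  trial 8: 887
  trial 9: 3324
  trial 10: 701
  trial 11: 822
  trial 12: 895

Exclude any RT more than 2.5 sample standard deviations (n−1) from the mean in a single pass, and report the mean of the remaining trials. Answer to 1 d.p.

n = 12, ΣRT = 11827, M = 985.583
Σ(x−M)² = 6083508.92; s = √(6083508.92/11) = 743.671
Cutoffs: 985.583 ± 2.5·743.671 → [-873.6, 2844.8]
Outside: 3324 → excluded.
Retained (n=11): Σ = 8503, mean = 8503/11 = 773.000

773.0 ms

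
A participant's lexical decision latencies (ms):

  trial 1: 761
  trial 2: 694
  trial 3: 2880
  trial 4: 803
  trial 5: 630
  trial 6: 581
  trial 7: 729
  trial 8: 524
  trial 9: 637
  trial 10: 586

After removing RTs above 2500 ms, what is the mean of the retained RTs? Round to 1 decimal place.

660.6 ms

Excluded: 2880
Retained (n=9): Σ = 5945
Mean = 5945/9 = 660.5556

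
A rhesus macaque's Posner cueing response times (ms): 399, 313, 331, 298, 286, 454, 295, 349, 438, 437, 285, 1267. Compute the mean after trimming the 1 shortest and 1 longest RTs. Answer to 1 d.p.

360.0 ms

Sorted: 285, 286, 295, 298, 313, 331, 349, 399, 437, 438, 454, 1267
Drop lowest 1 (285) and highest 1 (1267)
Remaining (n=10): Σ = 3600, mean = 3600/10 = 360.000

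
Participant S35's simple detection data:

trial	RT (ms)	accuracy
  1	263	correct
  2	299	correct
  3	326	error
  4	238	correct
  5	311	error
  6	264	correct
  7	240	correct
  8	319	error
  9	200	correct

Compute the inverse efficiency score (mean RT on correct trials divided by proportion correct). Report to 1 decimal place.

376.0 ms

Correct trials (n=6): 263, 299, 238, 264, 240, 200
Mean correct RT = 1504/6 = 250.6667 ms
Proportion correct = 6/9
IES = 250.6667 / (6/9) = 376.000 ms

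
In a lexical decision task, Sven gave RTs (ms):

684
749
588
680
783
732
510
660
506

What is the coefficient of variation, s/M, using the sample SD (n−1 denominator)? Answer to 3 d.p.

0.153

n = 9, Σ = 5892, M = 654.6667
Σ(x−M)² = 80354.000; s = √(80354.000/8) = 100.2210
CV = 100.2210 / 654.6667 = 0.15309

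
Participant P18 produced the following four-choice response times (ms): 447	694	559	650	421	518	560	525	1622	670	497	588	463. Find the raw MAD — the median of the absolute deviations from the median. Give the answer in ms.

91 ms

Sorted: 421, 447, 463, 497, 518, 525, 559, 560, 588, 650, 670, 694, 1622 → median = 559
|x − 559|: 112, 135, 0, 91, 138, 41, 1, 34, 1063, 111, 62, 29, 96
Sorted deviations: 0, 1, 29, 34, 41, 62, 91, 96, 111, 112, 135, 138, 1063 → MAD = 91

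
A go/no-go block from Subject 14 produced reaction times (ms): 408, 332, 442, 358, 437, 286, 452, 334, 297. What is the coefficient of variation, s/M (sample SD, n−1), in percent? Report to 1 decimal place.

n = 9, Σ = 3346, M = 371.7778
Σ(x−M)² = 33081.556; s = √(33081.556/8) = 64.3055
CV = 64.3055 / 371.7778 = 0.17297 = 17.297%

17.3%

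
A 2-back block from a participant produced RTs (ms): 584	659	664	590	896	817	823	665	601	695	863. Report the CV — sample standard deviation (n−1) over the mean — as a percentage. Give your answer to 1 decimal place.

n = 11, Σ = 7857, M = 714.2727
Σ(x−M)² = 131146.182; s = √(131146.182/10) = 114.5191
CV = 114.5191 / 714.2727 = 0.16033 = 16.033%

16.0%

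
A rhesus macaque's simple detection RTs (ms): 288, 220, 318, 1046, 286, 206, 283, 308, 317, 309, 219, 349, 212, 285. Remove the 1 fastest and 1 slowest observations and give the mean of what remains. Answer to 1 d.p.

282.8 ms

Sorted: 206, 212, 219, 220, 283, 285, 286, 288, 308, 309, 317, 318, 349, 1046
Drop lowest 1 (206) and highest 1 (1046)
Remaining (n=12): Σ = 3394, mean = 3394/12 = 282.833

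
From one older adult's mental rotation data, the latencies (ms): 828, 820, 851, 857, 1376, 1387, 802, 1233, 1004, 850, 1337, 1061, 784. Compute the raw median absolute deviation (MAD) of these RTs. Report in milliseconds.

73 ms

Sorted: 784, 802, 820, 828, 850, 851, 857, 1004, 1061, 1233, 1337, 1376, 1387 → median = 857
|x − 857|: 29, 37, 6, 0, 519, 530, 55, 376, 147, 7, 480, 204, 73
Sorted deviations: 0, 6, 7, 29, 37, 55, 73, 147, 204, 376, 480, 519, 530 → MAD = 73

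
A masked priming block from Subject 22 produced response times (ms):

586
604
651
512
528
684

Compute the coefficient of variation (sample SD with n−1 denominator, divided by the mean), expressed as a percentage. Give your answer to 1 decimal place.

n = 6, Σ = 3565, M = 594.1667
Σ(x−M)² = 22592.833; s = √(22592.833/5) = 67.2203
CV = 67.2203 / 594.1667 = 0.11313 = 11.313%

11.3%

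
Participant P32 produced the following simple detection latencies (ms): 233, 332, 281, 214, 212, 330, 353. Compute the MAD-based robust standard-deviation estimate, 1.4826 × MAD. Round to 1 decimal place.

Sorted: 212, 214, 233, 281, 330, 332, 353 → median = 281
|x − 281| sorted: 0, 48, 49, 51, 67, 69, 72 → MAD = 51
Robust SD ≈ 1.4826 × 51 = 75.613

75.6 ms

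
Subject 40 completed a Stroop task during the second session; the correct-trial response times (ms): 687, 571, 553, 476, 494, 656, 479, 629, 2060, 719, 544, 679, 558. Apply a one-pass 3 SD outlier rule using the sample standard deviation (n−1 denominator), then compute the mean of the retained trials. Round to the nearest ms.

n = 13, ΣRT = 9105, M = 700.385
Σ(x−M)² = 2081749.08; s = √(2081749.08/12) = 416.508
Cutoffs: 700.385 ± 3·416.508 → [-549.1, 1949.9]
Outside: 2060 → excluded.
Retained (n=12): Σ = 7045, mean = 7045/12 = 587.083

587 ms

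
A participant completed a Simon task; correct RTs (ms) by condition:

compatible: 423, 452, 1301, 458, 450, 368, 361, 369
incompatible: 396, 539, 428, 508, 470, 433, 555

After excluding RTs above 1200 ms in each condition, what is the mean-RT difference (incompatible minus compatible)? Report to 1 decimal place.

64.0 ms

compatible: exclude 1301
M(compatible) = 2881/7 = 411.571
M(incompatible) = 3329/7 = 475.571
Difference = 475.571 − 411.571 = 64.000 ms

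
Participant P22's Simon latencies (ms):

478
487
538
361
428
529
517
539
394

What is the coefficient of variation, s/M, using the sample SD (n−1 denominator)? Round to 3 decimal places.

0.139

n = 9, Σ = 4271, M = 474.5556
Σ(x−M)² = 34662.222; s = √(34662.222/8) = 65.8238
CV = 65.8238 / 474.5556 = 0.13871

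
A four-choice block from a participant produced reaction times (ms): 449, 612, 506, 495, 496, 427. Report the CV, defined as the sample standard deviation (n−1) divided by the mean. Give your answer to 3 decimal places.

n = 6, Σ = 2985, M = 497.5000
Σ(x−M)² = 20513.500; s = √(20513.500/5) = 64.0523
CV = 64.0523 / 497.5000 = 0.12875

0.129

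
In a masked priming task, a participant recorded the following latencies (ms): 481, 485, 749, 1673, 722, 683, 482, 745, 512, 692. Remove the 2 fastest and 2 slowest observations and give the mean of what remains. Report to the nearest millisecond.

640 ms

Sorted: 481, 482, 485, 512, 683, 692, 722, 745, 749, 1673
Drop lowest 2 (481, 482) and highest 2 (749, 1673)
Remaining (n=6): Σ = 3839, mean = 3839/6 = 639.833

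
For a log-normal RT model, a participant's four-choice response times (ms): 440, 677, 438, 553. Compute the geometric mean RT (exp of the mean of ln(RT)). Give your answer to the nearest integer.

518 ms

ln(RT): 6.0868, 6.5177, 6.0822, 6.3154
Mean ln(RT) = 25.0020/4 = 6.25051
Geometric mean = exp(6.25051) = 518.27 ms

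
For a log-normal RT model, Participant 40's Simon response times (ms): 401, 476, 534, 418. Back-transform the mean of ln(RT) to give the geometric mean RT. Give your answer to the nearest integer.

ln(RT): 5.9940, 6.1654, 6.2804, 6.0355
Mean ln(RT) = 24.4753/4 = 6.11881
Geometric mean = exp(6.11881) = 454.33 ms

454 ms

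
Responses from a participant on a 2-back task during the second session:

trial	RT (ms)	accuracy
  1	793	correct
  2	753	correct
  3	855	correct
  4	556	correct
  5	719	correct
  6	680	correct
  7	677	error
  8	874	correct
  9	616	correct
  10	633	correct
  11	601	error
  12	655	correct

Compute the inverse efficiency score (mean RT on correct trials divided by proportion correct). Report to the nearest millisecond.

Correct trials (n=10): 793, 753, 855, 556, 719, 680, 874, 616, 633, 655
Mean correct RT = 7134/10 = 713.4000 ms
Proportion correct = 10/12
IES = 713.4000 / (10/12) = 856.080 ms

856 ms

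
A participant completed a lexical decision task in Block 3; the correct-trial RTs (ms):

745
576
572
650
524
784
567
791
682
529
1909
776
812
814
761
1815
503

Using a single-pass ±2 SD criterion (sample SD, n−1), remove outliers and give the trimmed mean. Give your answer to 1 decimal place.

n = 17, ΣRT = 13810, M = 812.353
Σ(x−M)² = 2694009.88; s = √(2694009.88/16) = 410.336
Cutoffs: 812.353 ± 2·410.336 → [-8.3, 1633.0]
Outside: 1815, 1909 → excluded.
Retained (n=15): Σ = 10086, mean = 10086/15 = 672.400

672.4 ms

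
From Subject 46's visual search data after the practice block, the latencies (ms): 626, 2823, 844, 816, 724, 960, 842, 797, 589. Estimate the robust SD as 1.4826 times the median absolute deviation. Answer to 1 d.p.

Sorted: 589, 626, 724, 797, 816, 842, 844, 960, 2823 → median = 816
|x − 816| sorted: 0, 19, 26, 28, 92, 144, 190, 227, 2007 → MAD = 92
Robust SD ≈ 1.4826 × 92 = 136.399

136.4 ms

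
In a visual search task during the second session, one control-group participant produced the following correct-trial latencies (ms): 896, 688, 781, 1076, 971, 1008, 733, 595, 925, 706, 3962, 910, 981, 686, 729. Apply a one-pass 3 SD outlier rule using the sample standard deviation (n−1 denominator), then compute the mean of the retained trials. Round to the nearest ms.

835 ms

n = 15, ΣRT = 15647, M = 1043.133
Σ(x−M)² = 9416211.73; s = √(9416211.73/14) = 820.114
Cutoffs: 1043.133 ± 3·820.114 → [-1417.2, 3503.5]
Outside: 3962 → excluded.
Retained (n=14): Σ = 11685, mean = 11685/14 = 834.643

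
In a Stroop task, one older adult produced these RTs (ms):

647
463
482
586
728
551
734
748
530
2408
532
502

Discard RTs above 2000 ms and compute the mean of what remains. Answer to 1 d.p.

Excluded: 2408
Retained (n=11): Σ = 6503
Mean = 6503/11 = 591.1818

591.2 ms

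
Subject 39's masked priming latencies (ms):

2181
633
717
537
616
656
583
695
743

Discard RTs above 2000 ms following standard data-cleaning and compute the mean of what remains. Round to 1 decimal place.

647.5 ms

Excluded: 2181
Retained (n=8): Σ = 5180
Mean = 5180/8 = 647.5000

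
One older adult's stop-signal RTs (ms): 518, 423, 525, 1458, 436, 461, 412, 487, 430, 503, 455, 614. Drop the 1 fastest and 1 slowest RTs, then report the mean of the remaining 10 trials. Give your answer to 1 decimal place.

485.2 ms

Sorted: 412, 423, 430, 436, 455, 461, 487, 503, 518, 525, 614, 1458
Drop lowest 1 (412) and highest 1 (1458)
Remaining (n=10): Σ = 4852, mean = 4852/10 = 485.200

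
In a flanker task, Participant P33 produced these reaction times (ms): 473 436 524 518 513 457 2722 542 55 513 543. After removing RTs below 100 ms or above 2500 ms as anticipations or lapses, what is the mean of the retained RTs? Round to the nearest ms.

502 ms

Excluded: 55, 2722
Retained (n=9): Σ = 4519
Mean = 4519/9 = 502.1111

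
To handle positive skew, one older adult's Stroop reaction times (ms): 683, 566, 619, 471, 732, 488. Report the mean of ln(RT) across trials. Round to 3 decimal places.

6.372

ln(RT): 6.5265, 6.3386, 6.4281, 6.1549, 6.5958, 6.1903
Σ ln(RT) = 38.2341
Mean = 38.2341/6 = 6.37236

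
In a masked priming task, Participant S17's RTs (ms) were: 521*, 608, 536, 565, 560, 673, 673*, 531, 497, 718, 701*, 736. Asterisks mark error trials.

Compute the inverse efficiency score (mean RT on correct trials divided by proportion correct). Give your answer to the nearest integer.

804 ms

Correct trials (n=9): 608, 536, 565, 560, 673, 531, 497, 718, 736
Mean correct RT = 5424/9 = 602.6667 ms
Proportion correct = 9/12
IES = 602.6667 / (9/12) = 803.556 ms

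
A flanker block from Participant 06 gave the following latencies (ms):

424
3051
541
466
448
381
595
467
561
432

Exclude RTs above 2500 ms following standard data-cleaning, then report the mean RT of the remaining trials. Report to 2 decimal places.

479.44 ms

Excluded: 3051
Retained (n=9): Σ = 4315
Mean = 4315/9 = 479.4444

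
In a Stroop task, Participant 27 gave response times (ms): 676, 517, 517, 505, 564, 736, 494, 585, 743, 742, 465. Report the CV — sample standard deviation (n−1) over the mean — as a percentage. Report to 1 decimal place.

18.3%

n = 11, Σ = 6544, M = 594.9091
Σ(x−M)² = 118384.909; s = √(118384.909/10) = 108.8048
CV = 108.8048 / 594.9091 = 0.18289 = 18.289%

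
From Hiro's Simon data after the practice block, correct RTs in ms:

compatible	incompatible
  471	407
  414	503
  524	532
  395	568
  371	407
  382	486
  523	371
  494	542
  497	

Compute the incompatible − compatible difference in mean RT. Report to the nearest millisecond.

25 ms

M(compatible) = 4071/9 = 452.333
M(incompatible) = 3816/8 = 477.000
Difference = 477.000 − 452.333 = 24.667 ms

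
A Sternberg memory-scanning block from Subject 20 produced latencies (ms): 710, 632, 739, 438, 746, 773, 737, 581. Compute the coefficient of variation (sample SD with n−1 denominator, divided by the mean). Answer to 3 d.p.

n = 8, Σ = 5356, M = 669.5000
Σ(x−M)² = 90422.000; s = √(90422.000/7) = 113.6549
CV = 113.6549 / 669.5000 = 0.16976

0.170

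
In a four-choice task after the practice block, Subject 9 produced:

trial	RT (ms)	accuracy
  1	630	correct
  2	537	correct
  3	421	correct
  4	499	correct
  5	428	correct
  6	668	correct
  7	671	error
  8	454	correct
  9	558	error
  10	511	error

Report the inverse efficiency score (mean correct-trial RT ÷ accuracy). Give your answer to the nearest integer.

Correct trials (n=7): 630, 537, 421, 499, 428, 668, 454
Mean correct RT = 3637/7 = 519.5714 ms
Proportion correct = 7/10
IES = 519.5714 / (7/10) = 742.245 ms

742 ms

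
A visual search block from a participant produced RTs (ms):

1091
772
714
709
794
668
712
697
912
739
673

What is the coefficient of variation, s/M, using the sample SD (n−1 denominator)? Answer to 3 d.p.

n = 11, Σ = 8481, M = 771.0000
Σ(x−M)² = 160098.000; s = √(160098.000/10) = 126.5298
CV = 126.5298 / 771.0000 = 0.16411

0.164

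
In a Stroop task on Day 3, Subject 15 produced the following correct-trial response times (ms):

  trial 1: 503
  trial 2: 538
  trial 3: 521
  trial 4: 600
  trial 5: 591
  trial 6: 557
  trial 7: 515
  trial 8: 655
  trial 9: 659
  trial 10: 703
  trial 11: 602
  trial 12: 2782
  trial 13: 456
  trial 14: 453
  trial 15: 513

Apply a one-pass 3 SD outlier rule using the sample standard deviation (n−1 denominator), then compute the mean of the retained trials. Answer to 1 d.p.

n = 15, ΣRT = 10648, M = 709.867
Σ(x−M)² = 4675745.73; s = √(4675745.73/14) = 577.912
Cutoffs: 709.867 ± 3·577.912 → [-1023.9, 2443.6]
Outside: 2782 → excluded.
Retained (n=14): Σ = 7866, mean = 7866/14 = 561.857

561.9 ms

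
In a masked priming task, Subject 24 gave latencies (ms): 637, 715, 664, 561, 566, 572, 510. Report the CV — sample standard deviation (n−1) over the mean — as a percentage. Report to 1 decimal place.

11.7%

n = 7, Σ = 4225, M = 603.5714
Σ(x−M)² = 30161.714; s = √(30161.714/6) = 70.9010
CV = 70.9010 / 603.5714 = 0.11747 = 11.747%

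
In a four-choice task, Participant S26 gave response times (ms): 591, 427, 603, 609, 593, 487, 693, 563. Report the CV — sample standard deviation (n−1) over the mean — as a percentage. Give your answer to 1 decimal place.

n = 8, Σ = 4566, M = 570.7500
Σ(x−M)² = 46091.500; s = √(46091.500/7) = 81.1449
CV = 81.1449 / 570.7500 = 0.14217 = 14.217%

14.2%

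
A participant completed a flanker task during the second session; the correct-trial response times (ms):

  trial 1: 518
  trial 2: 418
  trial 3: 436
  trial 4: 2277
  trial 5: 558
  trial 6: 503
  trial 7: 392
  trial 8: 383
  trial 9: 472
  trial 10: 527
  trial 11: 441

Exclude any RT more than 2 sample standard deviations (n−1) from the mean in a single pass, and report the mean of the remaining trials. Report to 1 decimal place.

n = 11, ΣRT = 6925, M = 629.545
Σ(x−M)² = 3017990.73; s = √(3017990.73/10) = 549.362
Cutoffs: 629.545 ± 2·549.362 → [-469.2, 1728.3]
Outside: 2277 → excluded.
Retained (n=10): Σ = 4648, mean = 4648/10 = 464.800

464.8 ms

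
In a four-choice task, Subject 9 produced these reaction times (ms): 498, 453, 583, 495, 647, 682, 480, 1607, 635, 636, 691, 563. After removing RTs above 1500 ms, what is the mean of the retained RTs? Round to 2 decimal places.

578.45 ms

Excluded: 1607
Retained (n=11): Σ = 6363
Mean = 6363/11 = 578.4545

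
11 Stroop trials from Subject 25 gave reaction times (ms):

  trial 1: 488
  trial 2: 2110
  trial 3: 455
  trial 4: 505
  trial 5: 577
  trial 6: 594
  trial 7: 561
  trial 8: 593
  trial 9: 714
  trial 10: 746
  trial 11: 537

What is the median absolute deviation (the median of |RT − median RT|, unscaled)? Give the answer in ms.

72 ms

Sorted: 455, 488, 505, 537, 561, 577, 593, 594, 714, 746, 2110 → median = 577
|x − 577|: 89, 1533, 122, 72, 0, 17, 16, 16, 137, 169, 40
Sorted deviations: 0, 16, 16, 17, 40, 72, 89, 122, 137, 169, 1533 → MAD = 72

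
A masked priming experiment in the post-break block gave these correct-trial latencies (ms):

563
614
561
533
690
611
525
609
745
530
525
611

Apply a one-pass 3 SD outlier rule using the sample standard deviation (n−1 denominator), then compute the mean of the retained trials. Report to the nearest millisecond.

593 ms

n = 12, ΣRT = 7117, M = 593.083
Σ(x−M)² = 52598.92; s = √(52598.92/11) = 69.150
Cutoffs: 593.083 ± 3·69.150 → [385.6, 800.5]
No RTs fall outside the cutoffs; all 12 retained. Mean = 7117/12 = 593.083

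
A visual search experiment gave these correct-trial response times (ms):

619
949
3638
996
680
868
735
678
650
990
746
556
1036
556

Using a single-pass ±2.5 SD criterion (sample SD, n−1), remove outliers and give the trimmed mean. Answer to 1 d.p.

773.8 ms

n = 14, ΣRT = 13697, M = 978.357
Σ(x−M)² = 7976681.21; s = √(7976681.21/13) = 783.320
Cutoffs: 978.357 ± 2.5·783.320 → [-979.9, 2936.7]
Outside: 3638 → excluded.
Retained (n=13): Σ = 10059, mean = 10059/13 = 773.769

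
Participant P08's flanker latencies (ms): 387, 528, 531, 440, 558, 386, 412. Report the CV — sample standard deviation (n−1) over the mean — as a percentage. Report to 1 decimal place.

n = 7, Σ = 3242, M = 463.1429
Σ(x−M)² = 32708.857; s = √(32708.857/6) = 73.8341
CV = 73.8341 / 463.1429 = 0.15942 = 15.942%

15.9%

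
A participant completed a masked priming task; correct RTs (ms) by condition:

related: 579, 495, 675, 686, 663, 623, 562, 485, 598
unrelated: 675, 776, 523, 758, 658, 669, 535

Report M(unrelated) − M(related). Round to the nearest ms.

M(related) = 5366/9 = 596.222
M(unrelated) = 4594/7 = 656.286
Difference = 656.286 − 596.222 = 60.063 ms

60 ms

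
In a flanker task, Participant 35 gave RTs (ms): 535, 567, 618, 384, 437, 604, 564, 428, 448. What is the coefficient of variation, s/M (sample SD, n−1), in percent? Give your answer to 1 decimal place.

n = 9, Σ = 4585, M = 509.4444
Σ(x−M)² = 59060.222; s = √(59060.222/8) = 85.9216
CV = 85.9216 / 509.4444 = 0.16866 = 16.866%

16.9%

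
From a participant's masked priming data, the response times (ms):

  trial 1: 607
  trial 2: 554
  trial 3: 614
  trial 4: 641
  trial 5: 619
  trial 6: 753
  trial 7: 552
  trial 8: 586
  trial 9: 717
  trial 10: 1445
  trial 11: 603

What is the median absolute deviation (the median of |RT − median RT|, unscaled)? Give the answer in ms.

28 ms

Sorted: 552, 554, 586, 603, 607, 614, 619, 641, 717, 753, 1445 → median = 614
|x − 614|: 7, 60, 0, 27, 5, 139, 62, 28, 103, 831, 11
Sorted deviations: 0, 5, 7, 11, 27, 28, 60, 62, 103, 139, 831 → MAD = 28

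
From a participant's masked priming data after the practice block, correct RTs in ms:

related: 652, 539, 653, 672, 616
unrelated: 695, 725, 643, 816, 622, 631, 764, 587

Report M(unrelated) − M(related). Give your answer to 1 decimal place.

M(related) = 3132/5 = 626.400
M(unrelated) = 5483/8 = 685.375
Difference = 685.375 − 626.400 = 58.975 ms

59.0 ms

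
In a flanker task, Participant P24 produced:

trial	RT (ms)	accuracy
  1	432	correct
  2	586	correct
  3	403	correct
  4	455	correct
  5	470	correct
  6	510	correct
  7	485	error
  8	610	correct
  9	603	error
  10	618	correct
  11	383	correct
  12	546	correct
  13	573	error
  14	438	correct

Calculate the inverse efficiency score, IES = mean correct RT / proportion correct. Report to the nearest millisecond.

631 ms

Correct trials (n=11): 432, 586, 403, 455, 470, 510, 610, 618, 383, 546, 438
Mean correct RT = 5451/11 = 495.5455 ms
Proportion correct = 11/14
IES = 495.5455 / (11/14) = 630.694 ms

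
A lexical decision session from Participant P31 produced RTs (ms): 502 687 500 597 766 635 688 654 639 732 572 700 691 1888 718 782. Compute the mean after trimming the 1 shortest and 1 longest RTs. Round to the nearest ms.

Sorted: 500, 502, 572, 597, 635, 639, 654, 687, 688, 691, 700, 718, 732, 766, 782, 1888
Drop lowest 1 (500) and highest 1 (1888)
Remaining (n=14): Σ = 9363, mean = 9363/14 = 668.786

669 ms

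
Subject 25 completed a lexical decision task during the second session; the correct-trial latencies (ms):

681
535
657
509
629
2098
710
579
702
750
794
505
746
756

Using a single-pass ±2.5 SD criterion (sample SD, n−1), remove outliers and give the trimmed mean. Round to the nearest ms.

n = 14, ΣRT = 10651, M = 760.786
Σ(x−M)² = 2042990.36; s = √(2042990.36/13) = 396.425
Cutoffs: 760.786 ± 2.5·396.425 → [-230.3, 1751.8]
Outside: 2098 → excluded.
Retained (n=13): Σ = 8553, mean = 8553/13 = 657.923

658 ms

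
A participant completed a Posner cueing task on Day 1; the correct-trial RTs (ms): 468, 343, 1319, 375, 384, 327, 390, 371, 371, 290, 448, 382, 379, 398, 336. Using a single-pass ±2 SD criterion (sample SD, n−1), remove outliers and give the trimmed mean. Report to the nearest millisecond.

376 ms

n = 15, ΣRT = 6581, M = 438.733
Σ(x−M)² = 857190.93; s = √(857190.93/14) = 247.443
Cutoffs: 438.733 ± 2·247.443 → [-56.2, 933.6]
Outside: 1319 → excluded.
Retained (n=14): Σ = 5262, mean = 5262/14 = 375.857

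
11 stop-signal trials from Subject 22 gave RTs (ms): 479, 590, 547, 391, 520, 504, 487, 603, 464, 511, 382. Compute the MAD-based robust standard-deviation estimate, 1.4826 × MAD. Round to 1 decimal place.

59.3 ms

Sorted: 382, 391, 464, 479, 487, 504, 511, 520, 547, 590, 603 → median = 504
|x − 504| sorted: 0, 7, 16, 17, 25, 40, 43, 86, 99, 113, 122 → MAD = 40
Robust SD ≈ 1.4826 × 40 = 59.304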